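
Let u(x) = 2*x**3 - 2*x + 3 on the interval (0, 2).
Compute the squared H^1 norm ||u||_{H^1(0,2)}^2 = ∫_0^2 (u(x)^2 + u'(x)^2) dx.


||u||_{H^1}^2 = 26146/105

The H^1 norm (squared) on an interval (0, L) is
  ||u||_{H^1}^2 = ∫_0^L u(x)^2 dx + ∫_0^L u'(x)^2 dx.
Compute u'(x) = 6*x**2 - 2.
Then u(x)^2 = 4*x**6 - 8*x**4 + 12*x**3 + 4*x**2 - 12*x + 9 and u'(x)^2 = 36*x**4 - 24*x**2 + 4.
Integrate each monomial from 0 to 2 using ∫_0^2 c·x^n dx = c·2^(n+1)/(n+1):
  ∫_0^2 u(x)^2 dx = ∫_0^2 (4*x^6 - 8*x^4 + 12*x^3 + 4*x^2 - 12*x + 9) dx. Term by term:
    ∫_0^2 4*x^6 dx = 512/7;  ∫_0^2 -8*x^4 dx = -256/5;  ∫_0^2 12*x^3 dx = 48;
    ∫_0^2 4*x^2 dx = 32/3;  ∫_0^2 -12*x dx = -24;  ∫_0^2 9 dx = 18.
  Sum: 512/7 − 256/5 + 48 + 32/3 − 24 + 18 = 7834/105.
  ∫_0^2 u'(x)^2 dx = ∫_0^2 (36*x^4 - 24*x^2 + 4) dx. Term by term:
    ∫_0^2 36*x^4 dx = 1152/5;  ∫_0^2 -24*x^2 dx = -64;  ∫_0^2 4 dx = 8.
  Sum: 1152/5 − 64 + 8 = 872/5.
Adding: ||u||_{H^1}^2 = 7834/105 + 872/5 = 26146/105.


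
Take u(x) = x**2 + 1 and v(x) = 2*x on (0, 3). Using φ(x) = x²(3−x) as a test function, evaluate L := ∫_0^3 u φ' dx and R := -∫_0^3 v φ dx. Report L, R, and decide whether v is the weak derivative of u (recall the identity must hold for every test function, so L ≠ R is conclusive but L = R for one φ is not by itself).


LHS = -243/10, RHS = -243/10. Yes, v = u' weakly.

u(x) = x**2 + 1, classical derivative u'(x) = 2*x.
φ(x) = x²(3−x), so φ'(x) = 3*x*(2 - x).
Note φ(0) = φ(3) = 0, so the boundary term u·φ vanishes.
LHS = ∫_0^3 u(x) φ'(x) dx = ∫_0^3 (-3*x^4 + 6*x^3 - 3*x^2 + 6*x) dx. Term by term:
  ∫_0^3 -3*x^4 dx = -729/5;  ∫_0^3 6*x^3 dx = 243/2;  ∫_0^3 -3*x^2 dx = -27;
  ∫_0^3 6*x dx = 27.
Sum: -729/5 + 243/2 − 27 + 27 = -243/10.
So LHS = -243/10.
∫_0^3 v(x) φ(x) dx = ∫_0^3 (-2*x^4 + 6*x^3) dx. Term by term:
  ∫_0^3 -2*x^4 dx = -486/5;  ∫_0^3 6*x^3 dx = 243/2.
Sum: -486/5 + 243/2 = 243/10.
So RHS = -∫_0^3 v(x) φ(x) dx = -243/10.
LHS = RHS, so the identity holds for this test φ.
Moreover u is smooth here and v(x) = u'(x) = 2*x pointwise, so the identity holds for every test function. Hence v is the weak derivative of u.


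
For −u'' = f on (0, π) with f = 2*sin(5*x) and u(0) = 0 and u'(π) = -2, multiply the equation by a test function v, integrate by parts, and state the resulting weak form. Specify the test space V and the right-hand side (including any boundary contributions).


V = {v ∈ H^1(0, π) : v(0) = 0} (test functions vanish at x = 0 where u is specified); weak form: ∫_0^π u'v' dx = ∫_0^π (2*sin(5*x)) v dx − 2·v(π) for all v ∈ V.

Multiply both sides by a test function v and integrate from 0 to π:
  ∫_0^π −u''(x) v(x) dx = ∫_0^π f(x) v(x) dx.
Integrate the LHS by parts once:
  ∫_0^π −u'' v dx = −[u'(x) v(x)]_0^π + ∫_0^π u'(x) v'(x) dx.
Thus ∫_0^π u'(x) v'(x) dx = ∫_0^π f(x) v(x) dx + [u'(x) v(x)]_0^π.
Choose V so that boundary terms are either known or forced to vanish.
Mixed BC: u(0) = 0 (Dirichlet) and u'(π) = -2 (Neumann). Define V = {v ∈ H^1(0, π) : v(0) = 0}. Then [u' v]_0^π = u'(π)·v(π) − u'(0)·0 = − 2·v(π).
Weak formulation: find u (satisfying any essential BC) such that ∫_0^π u'(x) v'(x) dx = ∫_0^π f v dx − 2·v(π) for all v ∈ V (Dirichlet at 0 absorbed into V; Neumann datum at x = π contributes the boundary term).
Substituting f(x) = 2*sin(5*x), the right-hand side is ∫_0^π (2*sin(5*x)) v dx − 2·v(π).


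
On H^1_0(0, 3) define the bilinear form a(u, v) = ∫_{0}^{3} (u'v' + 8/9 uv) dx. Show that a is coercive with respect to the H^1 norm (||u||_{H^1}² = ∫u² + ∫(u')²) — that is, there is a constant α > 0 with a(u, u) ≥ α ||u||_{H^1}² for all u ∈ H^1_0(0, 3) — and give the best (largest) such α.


α = (8 + π^2)/(9 + π^2)

Coercivity of a(·,·) on H^1_0(0, 3) means a(u, u) ≥ α ||u||_{H^1}² for every u ∈ H^1_0.
The interval has length L = 3, and Poincaré/coercivity depend only on L. Here a(u, u) = ∫(u')² + (8/9)·∫u².
Here 0 < c = 8/9 < 1. The condition a(u,u) ≥ α||u||_{H^1}² reads (1−α)∫(u')² ≥ (α−c)∫u². Any admissible α is ≤ 1 (rapidly oscillating u have ∫u²/∫(u')² → 0), and α = 1 would force 0 ≥ (1−c)∫u², impossible since c < 1; so 1−α > 0. By the sharp Poincaré inequality on H^1_0 of an interval of length L, ∫(u')² ≥ (π/L)²∫u² with equality for the first sine mode sin(π(x−x₀)/L) (x₀ the left endpoint), so the inequality holds for all u iff (1−α)(π/L)² ≥ α − c, i.e. α ≤ ((π/L)² + c)/((π/L)² + 1) = (1 + c(L/π)²)/(1 + (L/π)²). With (π/L)² = π^2/9 and c = 8/9, the largest admissible constant is α = ((π/L)² + c)/((π/L)² + 1).
Simplifying, α = (8 + π^2)/(9 + π^2).


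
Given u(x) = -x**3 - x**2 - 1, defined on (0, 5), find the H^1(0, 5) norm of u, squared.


||u||_{H^1}^2 = 1052585/42

The H^1 norm (squared) on an interval (0, L) is
  ||u||_{H^1}^2 = ∫_0^L u(x)^2 dx + ∫_0^L u'(x)^2 dx.
Compute u'(x) = -3*x**2 - 2*x.
Then u(x)^2 = x**6 + 2*x**5 + x**4 + 2*x**3 + 2*x**2 + 1 and u'(x)^2 = 9*x**4 + 12*x**3 + 4*x**2.
Integrate each monomial from 0 to 5 using ∫_0^5 c·x^n dx = c·5^(n+1)/(n+1):
  ∫_0^5 u(x)^2 dx = ∫_0^5 (x^6 + 2*x^5 + x^4 + 2*x^3 + 2*x^2 + 1) dx. Term by term:
    ∫_0^5 x^6 dx = 78125/7;  ∫_0^5 2*x^5 dx = 15625/3;  ∫_0^5 x^4 dx = 625;
    ∫_0^5 2*x^3 dx = 625/2;  ∫_0^5 2*x^2 dx = 250/3;  ∫_0^5 1 dx = 5.
  Sum: 78125/7 + 15625/3 + 625 + 625/2 + 250/3 + 5 = 730585/42.
  ∫_0^5 u'(x)^2 dx = ∫_0^5 (9*x^4 + 12*x^3 + 4*x^2) dx. Term by term:
    ∫_0^5 9*x^4 dx = 5625;  ∫_0^5 12*x^3 dx = 1875;  ∫_0^5 4*x^2 dx = 500/3.
  Sum: 5625 + 1875 + 500/3 = 23000/3.
Adding: ||u||_{H^1}^2 = 730585/42 + 23000/3 = 1052585/42.


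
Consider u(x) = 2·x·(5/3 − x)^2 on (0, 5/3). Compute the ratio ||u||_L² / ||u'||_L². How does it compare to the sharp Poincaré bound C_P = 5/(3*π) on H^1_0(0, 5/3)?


||u||_L² / ||u'||_L² = 5*sqrt(14)/42 < C_P = 5/(3*π).

u(x) = 2·x·(5/3 − x)^2, so u'(x) = 6*x^2 - 40*x/3 + 50/9.
u(x) = 2·x·(5/3 − x)^2 vanishes at x = 0 and x = 5/3, so u ∈ H^1_0(0, 5/3). Differentiate via the product rule and integrate the resulting polynomials term by term.
  ∫_0^5/3 u² dx = ∫_0^5/3 (4*x^6 - 80*x^5/3 + 200*x^4/3 - 2000*x^3/27 + 2500*x^2/81) dx. Term by term:
    ∫_0^5/3 4*x^6 dx = 312500/15309;  ∫_0^5/3 -80*x^5/3 dx = -625000/6561;  ∫_0^5/3 200*x^4/3 dx = 125000/729;
    ∫_0^5/3 -2000*x^3/27 dx = -312500/2187;  ∫_0^5/3 2500*x^2/81 dx = 312500/6561.
  Sum: 312500/15309 − 625000/6561 + 125000/729 − 312500/2187 + 312500/6561 = 62500/45927.
  ∫_0^5/3 (u')² dx = ∫_0^5/3 (36*x^4 - 160*x^3 + 2200*x^2/9 - 4000*x/27 + 2500/81) dx. Term by term:
    ∫_0^5/3 36*x^4 dx = 2500/27;  ∫_0^5/3 -160*x^3 dx = -25000/81;  ∫_0^5/3 2200*x^2/9 dx = 275000/729;
    ∫_0^5/3 -4000*x/27 dx = -50000/243;  ∫_0^5/3 2500/81 dx = 12500/243.
  Sum: 2500/27 − 25000/81 + 275000/729 − 50000/243 + 12500/243 = 5000/729.
∫_0^5/3 u² dx = 62500/45927, so ||u||_L² = 250*sqrt(7)/567.
∫_0^5/3 (u')² dx = 5000/729, so ||u'||_L² = 50*sqrt(2)/27.
Ratio ||u||_L² / ||u'||_L² = 5*sqrt(14)/42.
Sharp Poincaré constant on H^1_0(0, 5/3) is C_P = L/π = 5/(3*π), achieved by sin(3*π/5·x).
A polynomial bump cannot attain the sharp Poincaré constant (only the first sine eigenfunction does), so the ratio is strictly less than C_P, consistent with ||u||_L² ≤ C_P ||u'||_L².


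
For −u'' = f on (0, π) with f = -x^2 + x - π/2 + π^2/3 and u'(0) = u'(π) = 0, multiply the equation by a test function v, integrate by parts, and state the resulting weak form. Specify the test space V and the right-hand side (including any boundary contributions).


V = H^1(0, π) (no boundary constraint on v; u is determined up to an additive constant); weak form: ∫_0^π u'v' dx = ∫_0^π (-x^2 + x - π/2 + π^2/3) v dx for all v ∈ V.

Multiply both sides by a test function v and integrate from 0 to π:
  ∫_0^π −u''(x) v(x) dx = ∫_0^π f(x) v(x) dx.
Integrate the LHS by parts once:
  ∫_0^π −u'' v dx = −[u'(x) v(x)]_0^π + ∫_0^π u'(x) v'(x) dx.
Thus ∫_0^π u'(x) v'(x) dx = ∫_0^π f(x) v(x) dx + [u'(x) v(x)]_0^π.
Choose V so that boundary terms are either known or forced to vanish.
u has homogeneous Neumann: u'(0) = u'(π) = 0. So [u' v]_0^π = 0·v(π) − 0·v(0) = 0 for any v; take V = H^1(0, π).
Weak formulation: find u (satisfying any essential BC) such that ∫_0^π u'(x) v'(x) dx = ∫_0^π f v dx for all v ∈ V (homogeneous Neumann, so boundary terms vanish).
Substituting f(x) = -x^2 + x - π/2 + π^2/3, the right-hand side is ∫_0^π (-x^2 + x - π/2 + π^2/3) v dx.
Compatibility check (pure Neumann): taking v ≡ 1 ∈ V gives 0 = ∫_0^π f dx + (0) − (0), i.e. ∫_0^π f dx must equal u'(0) − u'(π) = 0. Indeed ∫_0^π (-x^2 + x - π/2 + π^2/3) dx = 0, so the data are compatible. The solution is then unique only up to an additive constant (fix it e.g. by requiring ∫_0^π u dx = 0).


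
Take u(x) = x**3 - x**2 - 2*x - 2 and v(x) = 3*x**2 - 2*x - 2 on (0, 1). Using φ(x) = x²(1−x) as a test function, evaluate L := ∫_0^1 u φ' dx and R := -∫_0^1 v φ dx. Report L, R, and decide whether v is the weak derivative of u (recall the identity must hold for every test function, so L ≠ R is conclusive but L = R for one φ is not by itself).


LHS = 1/6, RHS = 1/6. Yes, v = u' weakly.

u(x) = x**3 - x**2 - 2*x - 2, classical derivative u'(x) = 3*x**2 - 2*x - 2.
φ(x) = x²(1−x), so φ'(x) = x*(2 - 3*x).
Note φ(0) = φ(1) = 0, so the boundary term u·φ vanishes.
LHS = ∫_0^1 u(x) φ'(x) dx = ∫_0^1 (-3*x^5 + 5*x^4 + 4*x^3 + 2*x^2 - 4*x) dx. Term by term:
  ∫_0^1 -3*x^5 dx = -1/2;  ∫_0^1 5*x^4 dx = 1;  ∫_0^1 4*x^3 dx = 1;
  ∫_0^1 2*x^2 dx = 2/3;  ∫_0^1 -4*x dx = -2.
Sum: -1/2 + 1 + 1 + 2/3 − 2 = 1/6.
So LHS = 1/6.
∫_0^1 v(x) φ(x) dx = ∫_0^1 (-3*x^5 + 5*x^4 - 2*x^2) dx. Term by term:
  ∫_0^1 -3*x^5 dx = -1/2;  ∫_0^1 5*x^4 dx = 1;  ∫_0^1 -2*x^2 dx = -2/3.
Sum: -1/2 + 1 − 2/3 = -1/6.
So RHS = -∫_0^1 v(x) φ(x) dx = 1/6.
LHS = RHS, so the identity holds for this test φ.
Moreover u is smooth here and v(x) = u'(x) = 3*x**2 - 2*x - 2 pointwise, so the identity holds for every test function. Hence v is the weak derivative of u.


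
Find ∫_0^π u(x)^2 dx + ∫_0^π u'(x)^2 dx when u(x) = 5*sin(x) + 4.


||u||_{H^1(0,π)}^2 = 80 + 41*π

u'(x) = 5*cos(x).
Expand u² and (u')² and integrate term by term on (0, π), using: for integers n ≥ 1, ∫_0^π sin²(nx) dx = ∫_0^π cos²(nx) dx = π/2; for n ≠ n', ∫_0^π sin(nx)sin(n'x) dx = ∫_0^π cos(nx)cos(n'x) dx = 0; and by product-to-sum, ∫_0^π sin(nx)cos(n'x) dx = ½∫_0^π [sin((n+n')x) + sin((n−n')x)] dx, which is 0 when n+n' is even and 2n/(n²−n'²) when n+n' is odd (it need not vanish on (0, π)). For the constant mode: ∫_0^π 1 dx = π, ∫_0^π cos(nx) dx = 0, ∫_0^π sin(nx) dx = (1−(−1)^n)/n.
  u² squared terms: (4)²·∫1 dx = 16·π = 16*π;  (5)²·∫sin(x)² dx = 25·π/2 = 25*π/2.
  u² cross terms: 2·(4)·(5)·∫1·sin(x) dx = 40·(2) = 80.
  So ∫_0^π u² dx = 16*π + 25*π/2 + 80 = 80 + 57*π/2.
  (u')² squared terms: (5)²·∫cos(x)² dx = 25·π/2 = 25*π/2.
  So ∫_0^π (u')² dx = 25*π/2.
||u||_{H^1}^2 = (80 + 57*π/2) + (25*π/2) = 80 + 41*π.


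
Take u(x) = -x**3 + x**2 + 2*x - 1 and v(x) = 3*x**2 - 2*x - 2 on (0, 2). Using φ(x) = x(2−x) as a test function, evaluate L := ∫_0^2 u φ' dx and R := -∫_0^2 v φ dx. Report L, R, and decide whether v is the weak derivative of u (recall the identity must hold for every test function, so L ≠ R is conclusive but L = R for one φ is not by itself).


LHS = -8/15, RHS = 8/15. No, v is not the weak derivative of u.

u(x) = -x**3 + x**2 + 2*x - 1, classical derivative u'(x) = -3*x**2 + 2*x + 2.
φ(x) = x(2−x), so φ'(x) = 2 - 2*x.
Note φ(0) = φ(2) = 0, so the boundary term u·φ vanishes.
LHS = ∫_0^2 u(x) φ'(x) dx = ∫_0^2 (2*x^4 - 4*x^3 - 2*x^2 + 6*x - 2) dx. Term by term:
  ∫_0^2 2*x^4 dx = 64/5;  ∫_0^2 -4*x^3 dx = -16;  ∫_0^2 -2*x^2 dx = -16/3;
  ∫_0^2 6*x dx = 12;  ∫_0^2 -2 dx = -4.
Sum: 64/5 − 16 − 16/3 + 12 − 4 = -8/15.
So LHS = -8/15.
∫_0^2 v(x) φ(x) dx = ∫_0^2 (-3*x^4 + 8*x^3 - 2*x^2 - 4*x) dx. Term by term:
  ∫_0^2 -3*x^4 dx = -96/5;  ∫_0^2 8*x^3 dx = 32;  ∫_0^2 -2*x^2 dx = -16/3;
  ∫_0^2 -4*x dx = -8.
Sum: -96/5 + 32 − 16/3 − 8 = -8/15.
So RHS = -∫_0^2 v(x) φ(x) dx = 8/15.
LHS − RHS = -16/15 ≠ 0, so the identity fails.
(For a valid weak derivative the identity must hold for EVERY test function, in particular this one. The failure shows v is NOT the weak derivative of u.)
Correct weak derivative would be u'(x) = -3*x**2 + 2*x + 2.


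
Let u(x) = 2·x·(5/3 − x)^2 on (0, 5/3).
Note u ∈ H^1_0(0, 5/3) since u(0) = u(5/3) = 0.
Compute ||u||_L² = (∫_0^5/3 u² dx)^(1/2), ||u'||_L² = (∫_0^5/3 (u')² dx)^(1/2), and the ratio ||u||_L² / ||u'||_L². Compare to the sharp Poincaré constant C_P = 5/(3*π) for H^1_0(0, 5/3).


||u||_L² / ||u'||_L² = 5*sqrt(14)/42 < C_P = 5/(3*π).

u(x) = 2·x·(5/3 − x)^2, so u'(x) = 6*x^2 - 40*x/3 + 50/9.
u(x) = 2·x·(5/3 − x)^2 vanishes at x = 0 and x = 5/3, so u ∈ H^1_0(0, 5/3). Differentiate via the product rule and integrate the resulting polynomials term by term.
  ∫_0^5/3 u² dx = ∫_0^5/3 (4*x^6 - 80*x^5/3 + 200*x^4/3 - 2000*x^3/27 + 2500*x^2/81) dx. Term by term:
    ∫_0^5/3 4*x^6 dx = 312500/15309;  ∫_0^5/3 -80*x^5/3 dx = -625000/6561;  ∫_0^5/3 200*x^4/3 dx = 125000/729;
    ∫_0^5/3 -2000*x^3/27 dx = -312500/2187;  ∫_0^5/3 2500*x^2/81 dx = 312500/6561.
  Sum: 312500/15309 − 625000/6561 + 125000/729 − 312500/2187 + 312500/6561 = 62500/45927.
  ∫_0^5/3 (u')² dx = ∫_0^5/3 (36*x^4 - 160*x^3 + 2200*x^2/9 - 4000*x/27 + 2500/81) dx. Term by term:
    ∫_0^5/3 36*x^4 dx = 2500/27;  ∫_0^5/3 -160*x^3 dx = -25000/81;  ∫_0^5/3 2200*x^2/9 dx = 275000/729;
    ∫_0^5/3 -4000*x/27 dx = -50000/243;  ∫_0^5/3 2500/81 dx = 12500/243.
  Sum: 2500/27 − 25000/81 + 275000/729 − 50000/243 + 12500/243 = 5000/729.
∫_0^5/3 u² dx = 62500/45927, so ||u||_L² = 250*sqrt(7)/567.
∫_0^5/3 (u')² dx = 5000/729, so ||u'||_L² = 50*sqrt(2)/27.
Ratio ||u||_L² / ||u'||_L² = 5*sqrt(14)/42.
Sharp Poincaré constant on H^1_0(0, 5/3) is C_P = L/π = 5/(3*π), achieved by sin(3*π/5·x).
A polynomial bump cannot attain the sharp Poincaré constant (only the first sine eigenfunction does), so the ratio is strictly less than C_P, consistent with ||u||_L² ≤ C_P ||u'||_L².


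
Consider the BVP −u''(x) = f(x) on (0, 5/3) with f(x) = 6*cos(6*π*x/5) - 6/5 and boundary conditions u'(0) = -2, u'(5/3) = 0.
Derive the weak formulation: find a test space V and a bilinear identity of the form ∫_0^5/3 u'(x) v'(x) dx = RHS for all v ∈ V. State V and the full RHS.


V = H^1(0, 5/3) (v unrestricted at boundary; u is determined up to an additive constant); weak form: ∫_0^5/3 u'v' dx = ∫_0^5/3 (6*cos(6*π*x/5) - 6/5) v dx + 2·v(0) for all v ∈ V.

Multiply both sides by a test function v and integrate from 0 to 5/3:
  ∫_0^5/3 −u''(x) v(x) dx = ∫_0^5/3 f(x) v(x) dx.
Integrate the LHS by parts once:
  ∫_0^5/3 −u'' v dx = −[u'(x) v(x)]_0^5/3 + ∫_0^5/3 u'(x) v'(x) dx.
Thus ∫_0^5/3 u'(x) v'(x) dx = ∫_0^5/3 f(x) v(x) dx + [u'(x) v(x)]_0^5/3.
Choose V so that boundary terms are either known or forced to vanish.
u has inhomogeneous Neumann u'(0) = -2, u'(5/3) = 0. [u' v]_0^5/3 = (0)·v(5/3) − (-2)·v(0) = 2·v(0). Take V = H^1(0, 5/3); boundary term becomes part of RHS.
Weak formulation: find u (satisfying any essential BC) such that ∫_0^5/3 u'(x) v'(x) dx = ∫_0^5/3 f v dx + 2·v(0) for all v ∈ V (Neumann data are natural BCs: they enter the RHS as boundary terms).
Substituting f(x) = 6*cos(6*π*x/5) - 6/5, the right-hand side is ∫_0^5/3 (6*cos(6*π*x/5) - 6/5) v dx + 2·v(0).
Compatibility check (pure Neumann): taking v ≡ 1 ∈ V gives 0 = ∫_0^5/3 f dx + (0) − (-2), i.e. ∫_0^5/3 f dx must equal u'(0) − u'(5/3) = -2. Indeed ∫_0^5/3 (6*cos(6*π*x/5) - 6/5) dx = -2, so the data are compatible. The solution is then unique only up to an additive constant (fix it e.g. by requiring ∫_0^5/3 u dx = 0).


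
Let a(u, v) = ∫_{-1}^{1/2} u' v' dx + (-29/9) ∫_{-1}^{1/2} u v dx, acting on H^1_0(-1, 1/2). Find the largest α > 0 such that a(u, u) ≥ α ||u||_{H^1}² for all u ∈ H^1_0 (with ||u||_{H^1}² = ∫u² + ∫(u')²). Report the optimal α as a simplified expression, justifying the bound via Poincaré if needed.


α = (-29 + 4*π^2)/(9 + 4*π^2)

Coercivity of a(·,·) on H^1_0(-1, 1/2) means a(u, u) ≥ α ||u||_{H^1}² for every u ∈ H^1_0.
The interval has length L = 3/2, and Poincaré/coercivity depend only on L. Here a(u, u) = ∫(u')² + (-29/9)·∫u².
Here c = -29/9 < 0 with |c| < (π/L)² = 4*π^2/9, so coercivity still holds. The condition a(u,u) ≥ α||u||_{H^1}² reads (1−α)∫(u')² ≥ (α−c)∫u². Any admissible α is ≤ 1 (rapidly oscillating u have ∫u²/∫(u')² → 0), and α = 1 would force 0 ≥ (1−c)∫u², impossible since c < 1; so 1−α > 0. By the sharp Poincaré inequality on H^1_0 of an interval of length L, ∫(u')² ≥ (π/L)²∫u² with equality for the first sine mode sin(π(x−x₀)/L) (x₀ the left endpoint), so the inequality holds for all u iff (1−α)(π/L)² ≥ α − c, i.e. α ≤ ((π/L)² + c)/((π/L)² + 1) = (1 + c(L/π)²)/(1 + (L/π)²). (Direct route, valid since c ≤ 0: Poincaré gives c∫u² ≥ c(L/π)²∫(u')², so a(u,u) ≥ (1 + c(L/π)²)∫(u')², while ||u||_{H^1}² ≤ (1 + (L/π)²)∫(u')²; dividing yields the same α.) With (π/L)² = 4*π^2/9 and c = -29/9, the largest admissible constant is α = ((π/L)² + c)/((π/L)² + 1).
Simplifying, α = (-29 + 4*π^2)/(9 + 4*π^2).


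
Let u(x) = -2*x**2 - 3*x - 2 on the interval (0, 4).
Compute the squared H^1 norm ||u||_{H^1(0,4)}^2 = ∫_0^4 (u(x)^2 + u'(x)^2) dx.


||u||_{H^1}^2 = 13156/5

The H^1 norm (squared) on an interval (0, L) is
  ||u||_{H^1}^2 = ∫_0^L u(x)^2 dx + ∫_0^L u'(x)^2 dx.
Compute u'(x) = -4*x - 3.
Then u(x)^2 = 4*x**4 + 12*x**3 + 17*x**2 + 12*x + 4 and u'(x)^2 = 16*x**2 + 24*x + 9.
Integrate each monomial from 0 to 4 using ∫_0^4 c·x^n dx = c·4^(n+1)/(n+1):
  ∫_0^4 u(x)^2 dx = ∫_0^4 (4*x^4 + 12*x^3 + 17*x^2 + 12*x + 4) dx. Term by term:
    ∫_0^4 4*x^4 dx = 4096/5;  ∫_0^4 12*x^3 dx = 768;  ∫_0^4 17*x^2 dx = 1088/3;
    ∫_0^4 12*x dx = 96;  ∫_0^4 4 dx = 16.
  Sum: 4096/5 + 768 + 1088/3 + 96 + 16 = 30928/15.
  ∫_0^4 u'(x)^2 dx = ∫_0^4 (16*x^2 + 24*x + 9) dx. Term by term:
    ∫_0^4 16*x^2 dx = 1024/3;  ∫_0^4 24*x dx = 192;  ∫_0^4 9 dx = 36.
  Sum: 1024/3 + 192 + 36 = 1708/3.
Adding: ||u||_{H^1}^2 = 30928/15 + 1708/3 = 13156/5.


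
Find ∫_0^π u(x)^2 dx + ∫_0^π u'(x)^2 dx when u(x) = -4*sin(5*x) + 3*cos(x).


||u||_{H^1(0,π)}^2 = 217*π

u'(x) = -3*sin(x) - 20*cos(5*x).
Expand u² and (u')² and integrate term by term on (0, π), using: for integers n ≥ 1, ∫_0^π sin²(nx) dx = ∫_0^π cos²(nx) dx = π/2; for n ≠ n', ∫_0^π sin(nx)sin(n'x) dx = ∫_0^π cos(nx)cos(n'x) dx = 0; and by product-to-sum, ∫_0^π sin(nx)cos(n'x) dx = ½∫_0^π [sin((n+n')x) + sin((n−n')x)] dx, which is 0 when n+n' is even and 2n/(n²−n'²) when n+n' is odd (it need not vanish on (0, π)).
  u² squared terms: (-4)²·∫sin(5x)² dx = 16·π/2 = 8*π;  (3)²·∫cos(x)² dx = 9·π/2 = 9*π/2.
  u² cross terms: 2·(-4)·(3)·∫sin(5x)·cos(x) dx = -24·(0) = 0.
  So ∫_0^π u² dx = 8*π + 9*π/2 + 0 = 25*π/2.
  (u')² squared terms: (-20)²·∫cos(5x)² dx = 400·π/2 = 200*π;  (-3)²·∫sin(x)² dx = 9·π/2 = 9*π/2.
  (u')² cross terms: 2·(-20)·(-3)·∫cos(5x)·sin(x) dx = 120·(0) = 0.
  So ∫_0^π (u')² dx = 200*π + 9*π/2 + 0 = 409*π/2.
||u||_{H^1}^2 = (25*π/2) + (409*π/2) = 217*π.


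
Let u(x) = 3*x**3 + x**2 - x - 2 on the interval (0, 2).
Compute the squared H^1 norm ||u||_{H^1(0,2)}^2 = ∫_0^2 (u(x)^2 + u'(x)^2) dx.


||u||_{H^1}^2 = 80602/105

The H^1 norm (squared) on an interval (0, L) is
  ||u||_{H^1}^2 = ∫_0^L u(x)^2 dx + ∫_0^L u'(x)^2 dx.
Compute u'(x) = 9*x**2 + 2*x - 1.
Then u(x)^2 = 9*x**6 + 6*x**5 - 5*x**4 - 14*x**3 - 3*x**2 + 4*x + 4 and u'(x)^2 = 81*x**4 + 36*x**3 - 14*x**2 - 4*x + 1.
Integrate each monomial from 0 to 2 using ∫_0^2 c·x^n dx = c·2^(n+1)/(n+1):
  ∫_0^2 u(x)^2 dx = ∫_0^2 (9*x^6 + 6*x^5 - 5*x^4 - 14*x^3 - 3*x^2 + 4*x + 4) dx. Term by term:
    ∫_0^2 9*x^6 dx = 1152/7;  ∫_0^2 6*x^5 dx = 64;  ∫_0^2 -5*x^4 dx = -32;
    ∫_0^2 -14*x^3 dx = -56;  ∫_0^2 -3*x^2 dx = -8;  ∫_0^2 4*x dx = 8;
    ∫_0^2 4 dx = 8.
  Sum: 1152/7 + 64 − 32 − 56 − 8 + 8 + 8 = 1040/7.
  ∫_0^2 u'(x)^2 dx = ∫_0^2 (81*x^4 + 36*x^3 - 14*x^2 - 4*x + 1) dx. Term by term:
    ∫_0^2 81*x^4 dx = 2592/5;  ∫_0^2 36*x^3 dx = 144;  ∫_0^2 -14*x^2 dx = -112/3;
    ∫_0^2 -4*x dx = -8;  ∫_0^2 1 dx = 2.
  Sum: 2592/5 + 144 − 112/3 − 8 + 2 = 9286/15.
Adding: ||u||_{H^1}^2 = 1040/7 + 9286/15 = 80602/105.


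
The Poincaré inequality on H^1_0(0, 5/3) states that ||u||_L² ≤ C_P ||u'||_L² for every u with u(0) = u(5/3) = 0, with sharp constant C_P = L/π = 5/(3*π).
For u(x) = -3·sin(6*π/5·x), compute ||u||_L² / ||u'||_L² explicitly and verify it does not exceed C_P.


||u||_L² / ||u'||_L² = 5/(6*π) < C_P = 5/(3*π).

u(x) = -3·sin(6*π/5·x), so u'(x) = -18*π*cos(6*π*x/5)/5.
Writing u(x) = A·sin(kπx/L) with A = -3 and k = 2, use ∫_0^L sin²(kπx/L) dx = L/2 and ∫_0^L cos²(kπx/L) dx = L/2.
u² = 9·sin²(6*π/5·x) and (u')² = 324*π^2/25·cos²(6*π/5·x), and each of sin², cos² integrates to L/2 = 5/6 over (0, 5/3).
∫_0^5/3 u² dx = 15/2, so ||u||_L² = sqrt(30)/2.
∫_0^5/3 (u')² dx = 54*π^2/5, so ||u'||_L² = 3*sqrt(30)*π/5.
Ratio ||u||_L² / ||u'||_L² = 5/(6*π).
Sharp Poincaré constant on H^1_0(0, 5/3) is C_P = L/π = 5/(3*π), achieved by sin(3*π/5·x).
This is the k = 2 harmonic; the ratio L/(kπ) is strictly less than C_P = L/π, consistent with the sharp inequality ||u||_L² ≤ C_P ||u'||_L².


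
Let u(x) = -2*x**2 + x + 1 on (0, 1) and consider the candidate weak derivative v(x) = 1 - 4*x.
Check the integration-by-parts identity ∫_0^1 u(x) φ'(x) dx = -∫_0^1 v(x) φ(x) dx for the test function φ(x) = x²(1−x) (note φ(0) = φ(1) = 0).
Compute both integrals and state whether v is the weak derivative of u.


LHS = 7/60, RHS = 7/60. Yes, v = u' weakly.

u(x) = -2*x**2 + x + 1, classical derivative u'(x) = 1 - 4*x.
φ(x) = x²(1−x), so φ'(x) = x*(2 - 3*x).
Note φ(0) = φ(1) = 0, so the boundary term u·φ vanishes.
LHS = ∫_0^1 u(x) φ'(x) dx = ∫_0^1 (6*x^4 - 7*x^3 - x^2 + 2*x) dx. Term by term:
  ∫_0^1 6*x^4 dx = 6/5;  ∫_0^1 -7*x^3 dx = -7/4;  ∫_0^1 -x^2 dx = -1/3;
  ∫_0^1 2*x dx = 1.
Sum: 6/5 − 7/4 − 1/3 + 1 = 7/60.
So LHS = 7/60.
∫_0^1 v(x) φ(x) dx = ∫_0^1 (4*x^4 - 5*x^3 + x^2) dx. Term by term:
  ∫_0^1 4*x^4 dx = 4/5;  ∫_0^1 -5*x^3 dx = -5/4;  ∫_0^1 x^2 dx = 1/3.
Sum: 4/5 − 5/4 + 1/3 = -7/60.
So RHS = -∫_0^1 v(x) φ(x) dx = 7/60.
LHS = RHS, so the identity holds for this test φ.
Moreover u is smooth here and v(x) = u'(x) = 1 - 4*x pointwise, so the identity holds for every test function. Hence v is the weak derivative of u.


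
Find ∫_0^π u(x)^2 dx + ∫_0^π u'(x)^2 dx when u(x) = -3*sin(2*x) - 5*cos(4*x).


||u||_{H^1(0,π)}^2 = 235*π

u'(x) = 20*sin(4*x) - 6*cos(2*x).
Expand u² and (u')² and integrate term by term on (0, π), using: for integers n ≥ 1, ∫_0^π sin²(nx) dx = ∫_0^π cos²(nx) dx = π/2; for n ≠ n', ∫_0^π sin(nx)sin(n'x) dx = ∫_0^π cos(nx)cos(n'x) dx = 0; and by product-to-sum, ∫_0^π sin(nx)cos(n'x) dx = ½∫_0^π [sin((n+n')x) + sin((n−n')x)] dx, which is 0 when n+n' is even and 2n/(n²−n'²) when n+n' is odd (it need not vanish on (0, π)).
  u² squared terms: (-5)²·∫cos(4x)² dx = 25·π/2 = 25*π/2;  (-3)²·∫sin(2x)² dx = 9·π/2 = 9*π/2.
  u² cross terms: 2·(-5)·(-3)·∫cos(4x)·sin(2x) dx = 30·(0) = 0.
  So ∫_0^π u² dx = 25*π/2 + 9*π/2 + 0 = 17*π.
  (u')² squared terms: (-6)²·∫cos(2x)² dx = 36·π/2 = 18*π;  (20)²·∫sin(4x)² dx = 400·π/2 = 200*π.
  (u')² cross terms: 2·(-6)·(20)·∫cos(2x)·sin(4x) dx = -240·(0) = 0.
  So ∫_0^π (u')² dx = 18*π + 200*π + 0 = 218*π.
||u||_{H^1}^2 = (17*π) + (218*π) = 235*π.


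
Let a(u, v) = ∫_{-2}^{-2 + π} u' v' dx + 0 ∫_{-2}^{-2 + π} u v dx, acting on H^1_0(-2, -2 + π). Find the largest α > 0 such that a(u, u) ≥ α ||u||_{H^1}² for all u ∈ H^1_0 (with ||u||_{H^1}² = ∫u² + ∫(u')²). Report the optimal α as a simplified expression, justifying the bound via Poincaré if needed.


α = 1/2

Coercivity of a(·,·) on H^1_0(-2, -2 + π) means a(u, u) ≥ α ||u||_{H^1}² for every u ∈ H^1_0.
The interval has length L = π, and Poincaré/coercivity depend only on L. Here a(u, u) = ∫(u')² + (0)·∫u².
Here c = 0, so a(u,u) = ∫(u')² alone. The condition a(u,u) ≥ α||u||_{H^1}² reads (1−α)∫(u')² ≥ (α−c)∫u². Any admissible α is ≤ 1 (rapidly oscillating u have ∫u²/∫(u')² → 0), and α = 1 would force 0 ≥ (1−c)∫u², impossible since c < 1; so 1−α > 0. By the sharp Poincaré inequality on H^1_0 of an interval of length L, ∫(u')² ≥ (π/L)²∫u² with equality for the first sine mode sin(π(x−x₀)/L) (x₀ the left endpoint), so the inequality holds for all u iff (1−α)(π/L)² ≥ α − c, i.e. α ≤ ((π/L)² + c)/((π/L)² + 1) = (1 + c(L/π)²)/(1 + (L/π)²). (Direct route, valid since c ≤ 0: Poincaré gives c∫u² ≥ c(L/π)²∫(u')², so a(u,u) ≥ (1 + c(L/π)²)∫(u')², while ||u||_{H^1}² ≤ (1 + (L/π)²)∫(u')²; dividing yields the same α.) With (π/L)² = 1 and c = 0, the largest admissible constant is α = ((π/L)² + c)/((π/L)² + 1).
Simplifying, α = 1/2.


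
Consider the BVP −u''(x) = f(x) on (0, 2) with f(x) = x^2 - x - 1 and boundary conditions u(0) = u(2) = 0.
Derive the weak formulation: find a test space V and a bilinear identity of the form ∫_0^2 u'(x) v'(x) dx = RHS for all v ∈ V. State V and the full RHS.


V = H^1_0(0, 2) (so v(0) = v(2) = 0); weak form: ∫_0^2 u'v' dx = ∫_0^2 (x^2 - x - 1) v dx for all v ∈ V.

Multiply both sides by a test function v and integrate from 0 to 2:
  ∫_0^2 −u''(x) v(x) dx = ∫_0^2 f(x) v(x) dx.
Integrate the LHS by parts once:
  ∫_0^2 −u'' v dx = −[u'(x) v(x)]_0^2 + ∫_0^2 u'(x) v'(x) dx.
Thus ∫_0^2 u'(x) v'(x) dx = ∫_0^2 f(x) v(x) dx + [u'(x) v(x)]_0^2.
Choose V so that boundary terms are either known or forced to vanish.
u is Dirichlet: u(0) = u(2) = 0. Let V = H^1_0(0, 2); then v(0) = v(2) = 0, and [u' v]_0^2 = 0.
Weak formulation: find u (satisfying any essential BC) such that ∫_0^2 u'(x) v'(x) dx = ∫_0^2 f v dx for all v ∈ V.
Substituting f(x) = x^2 - x - 1, the right-hand side is ∫_0^2 (x^2 - x - 1) v dx.


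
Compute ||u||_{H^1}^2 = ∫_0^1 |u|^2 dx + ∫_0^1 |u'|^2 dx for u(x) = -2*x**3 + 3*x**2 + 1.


||u||_{H^1}^2 = 25/7

The H^1 norm (squared) on an interval (0, L) is
  ||u||_{H^1}^2 = ∫_0^L u(x)^2 dx + ∫_0^L u'(x)^2 dx.
Compute u'(x) = -6*x**2 + 6*x.
Then u(x)^2 = 4*x**6 - 12*x**5 + 9*x**4 - 4*x**3 + 6*x**2 + 1 and u'(x)^2 = 36*x**4 - 72*x**3 + 36*x**2.
Integrate each monomial from 0 to 1 using ∫_0^1 c·x^n dx = c·1^(n+1)/(n+1):
  ∫_0^1 u(x)^2 dx = ∫_0^1 (4*x^6 - 12*x^5 + 9*x^4 - 4*x^3 + 6*x^2 + 1) dx. Term by term:
    ∫_0^1 4*x^6 dx = 4/7;  ∫_0^1 -12*x^5 dx = -2;  ∫_0^1 9*x^4 dx = 9/5;
    ∫_0^1 -4*x^3 dx = -1;  ∫_0^1 6*x^2 dx = 2;  ∫_0^1 1 dx = 1.
  Sum: 4/7 − 2 + 9/5 − 1 + 2 + 1 = 83/35.
  ∫_0^1 u'(x)^2 dx = ∫_0^1 (36*x^4 - 72*x^3 + 36*x^2) dx. Term by term:
    ∫_0^1 36*x^4 dx = 36/5;  ∫_0^1 -72*x^3 dx = -18;  ∫_0^1 36*x^2 dx = 12.
  Sum: 36/5 − 18 + 12 = 6/5.
Adding: ||u||_{H^1}^2 = 83/35 + 6/5 = 25/7.


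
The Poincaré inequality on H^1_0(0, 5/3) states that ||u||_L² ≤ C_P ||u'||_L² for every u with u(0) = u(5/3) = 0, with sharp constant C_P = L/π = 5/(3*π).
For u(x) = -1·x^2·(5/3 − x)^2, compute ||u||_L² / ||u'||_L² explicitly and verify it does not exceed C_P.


||u||_L² / ||u'||_L² = 5*sqrt(3)/18 < C_P = 5/(3*π).

u(x) = -1·x^2·(5/3 − x)^2, so u'(x) = 2*x*(-18*x^2 + 45*x - 25)/9.
u(x) = -1·x^2·(5/3 − x)^2 vanishes at x = 0 and x = 5/3, so u ∈ H^1_0(0, 5/3). Differentiate via the product rule and integrate the resulting polynomials term by term.
  ∫_0^5/3 u² dx = ∫_0^5/3 (x^8 - 20*x^7/3 + 50*x^6/3 - 500*x^5/27 + 625*x^4/81) dx. Term by term:
    ∫_0^5/3 x^8 dx = 1953125/177147;  ∫_0^5/3 -20*x^7/3 dx = -1953125/39366;  ∫_0^5/3 50*x^6/3 dx = 3906250/45927;
    ∫_0^5/3 -500*x^5/27 dx = -3906250/59049;  ∫_0^5/3 625*x^4/81 dx = 390625/19683.
  Sum: 1953125/177147 − 1953125/39366 + 3906250/45927 − 3906250/59049 + 390625/19683 = 390625/2480058.
  ∫_0^5/3 (u')² dx = ∫_0^5/3 (16*x^6 - 80*x^5 + 1300*x^4/9 - 1000*x^3/9 + 2500*x^2/81) dx. Term by term:
    ∫_0^5/3 16*x^6 dx = 1250000/15309;  ∫_0^5/3 -80*x^5 dx = -625000/2187;  ∫_0^5/3 1300*x^4/9 dx = 812500/2187;
    ∫_0^5/3 -1000*x^3/9 dx = -156250/729;  ∫_0^5/3 2500*x^2/81 dx = 312500/6561.
  Sum: 1250000/15309 − 625000/2187 + 812500/2187 − 156250/729 + 312500/6561 = 31250/45927.
∫_0^5/3 u² dx = 390625/2480058, so ||u||_L² = 625*sqrt(42)/10206.
∫_0^5/3 (u')² dx = 31250/45927, so ||u'||_L² = 125*sqrt(14)/567.
Ratio ||u||_L² / ||u'||_L² = 5*sqrt(3)/18.
Sharp Poincaré constant on H^1_0(0, 5/3) is C_P = L/π = 5/(3*π), achieved by sin(3*π/5·x).
A polynomial bump cannot attain the sharp Poincaré constant (only the first sine eigenfunction does), so the ratio is strictly less than C_P, consistent with ||u||_L² ≤ C_P ||u'||_L².


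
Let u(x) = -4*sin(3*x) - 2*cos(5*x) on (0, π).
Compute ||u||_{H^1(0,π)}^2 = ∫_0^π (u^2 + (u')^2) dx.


||u||_{H^1(0,π)}^2 = 132*π

u'(x) = 10*sin(5*x) - 12*cos(3*x).
Expand u² and (u')² and integrate term by term on (0, π), using: for integers n ≥ 1, ∫_0^π sin²(nx) dx = ∫_0^π cos²(nx) dx = π/2; for n ≠ n', ∫_0^π sin(nx)sin(n'x) dx = ∫_0^π cos(nx)cos(n'x) dx = 0; and by product-to-sum, ∫_0^π sin(nx)cos(n'x) dx = ½∫_0^π [sin((n+n')x) + sin((n−n')x)] dx, which is 0 when n+n' is even and 2n/(n²−n'²) when n+n' is odd (it need not vanish on (0, π)).
  u² squared terms: (-4)²·∫sin(3x)² dx = 16·π/2 = 8*π;  (-2)²·∫cos(5x)² dx = 4·π/2 = 2*π.
  u² cross terms: 2·(-4)·(-2)·∫sin(3x)·cos(5x) dx = 16·(0) = 0.
  So ∫_0^π u² dx = 8*π + 2*π + 0 = 10*π.
  (u')² squared terms: (-12)²·∫cos(3x)² dx = 144·π/2 = 72*π;  (10)²·∫sin(5x)² dx = 100·π/2 = 50*π.
  (u')² cross terms: 2·(-12)·(10)·∫cos(3x)·sin(5x) dx = -240·(0) = 0.
  So ∫_0^π (u')² dx = 72*π + 50*π + 0 = 122*π.
||u||_{H^1}^2 = (10*π) + (122*π) = 132*π.


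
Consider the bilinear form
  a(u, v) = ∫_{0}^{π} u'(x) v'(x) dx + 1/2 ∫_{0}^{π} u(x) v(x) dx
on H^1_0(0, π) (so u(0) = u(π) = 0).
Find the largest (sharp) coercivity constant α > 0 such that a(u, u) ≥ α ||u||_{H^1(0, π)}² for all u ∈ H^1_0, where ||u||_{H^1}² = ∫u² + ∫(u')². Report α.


α = 3/4

Coercivity of a(·,·) on H^1_0(0, π) means a(u, u) ≥ α ||u||_{H^1}² for every u ∈ H^1_0.
The interval has length L = π, and Poincaré/coercivity depend only on L. Here a(u, u) = ∫(u')² + (1/2)·∫u².
Here 0 < c = 1/2 < 1. The condition a(u,u) ≥ α||u||_{H^1}² reads (1−α)∫(u')² ≥ (α−c)∫u². Any admissible α is ≤ 1 (rapidly oscillating u have ∫u²/∫(u')² → 0), and α = 1 would force 0 ≥ (1−c)∫u², impossible since c < 1; so 1−α > 0. By the sharp Poincaré inequality on H^1_0 of an interval of length L, ∫(u')² ≥ (π/L)²∫u² with equality for the first sine mode sin(π(x−x₀)/L) (x₀ the left endpoint), so the inequality holds for all u iff (1−α)(π/L)² ≥ α − c, i.e. α ≤ ((π/L)² + c)/((π/L)² + 1) = (1 + c(L/π)²)/(1 + (L/π)²). With (π/L)² = 1 and c = 1/2, the largest admissible constant is α = ((π/L)² + c)/((π/L)² + 1).
Simplifying, α = 3/4.


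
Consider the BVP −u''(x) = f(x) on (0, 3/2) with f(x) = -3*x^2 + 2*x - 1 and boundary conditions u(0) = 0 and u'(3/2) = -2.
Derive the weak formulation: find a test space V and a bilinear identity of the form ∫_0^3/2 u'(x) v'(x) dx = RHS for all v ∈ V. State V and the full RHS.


V = {v ∈ H^1(0, 3/2) : v(0) = 0} (test functions vanish at x = 0 where u is specified); weak form: ∫_0^3/2 u'v' dx = ∫_0^3/2 (-3*x^2 + 2*x - 1) v dx − 2·v(3/2) for all v ∈ V.

Multiply both sides by a test function v and integrate from 0 to 3/2:
  ∫_0^3/2 −u''(x) v(x) dx = ∫_0^3/2 f(x) v(x) dx.
Integrate the LHS by parts once:
  ∫_0^3/2 −u'' v dx = −[u'(x) v(x)]_0^3/2 + ∫_0^3/2 u'(x) v'(x) dx.
Thus ∫_0^3/2 u'(x) v'(x) dx = ∫_0^3/2 f(x) v(x) dx + [u'(x) v(x)]_0^3/2.
Choose V so that boundary terms are either known or forced to vanish.
Mixed BC: u(0) = 0 (Dirichlet) and u'(3/2) = -2 (Neumann). Define V = {v ∈ H^1(0, 3/2) : v(0) = 0}. Then [u' v]_0^3/2 = u'(3/2)·v(3/2) − u'(0)·0 = − 2·v(3/2).
Weak formulation: find u (satisfying any essential BC) such that ∫_0^3/2 u'(x) v'(x) dx = ∫_0^3/2 f v dx − 2·v(3/2) for all v ∈ V (Dirichlet at 0 absorbed into V; Neumann datum at x = 3/2 contributes the boundary term).
Substituting f(x) = -3*x^2 + 2*x - 1, the right-hand side is ∫_0^3/2 (-3*x^2 + 2*x - 1) v dx − 2·v(3/2).


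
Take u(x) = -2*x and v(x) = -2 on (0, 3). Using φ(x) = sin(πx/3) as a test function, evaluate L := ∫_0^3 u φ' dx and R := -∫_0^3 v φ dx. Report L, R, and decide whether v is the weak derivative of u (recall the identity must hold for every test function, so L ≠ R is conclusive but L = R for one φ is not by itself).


LHS = 12/π, RHS = 12/π. Yes, v = u' weakly.

u(x) = -2*x, classical derivative u'(x) = -2.
φ(x) = sin(πx/3), so φ'(x) = π*cos(π*x/3)/3.
Note φ(0) = φ(3) = 0, so the boundary term u·φ vanishes.
LHS = ∫_0^3 u(x) φ'(x) dx = ∫_0^3 (-2*π*x*cos(π*x/3)/3) dx. Term by term:
  ∫_0^3 -2*π*x*cos(π*x/3)/3 dx = 12/π.
So LHS = 12/π.
∫_0^3 v(x) φ(x) dx = ∫_0^3 (-2*sin(π*x/3)) dx. Term by term:
  ∫_0^3 -2*sin(π*x/3) dx = -12/π.
So RHS = -∫_0^3 v(x) φ(x) dx = 12/π.
LHS = RHS, so the identity holds for this test φ.
Moreover u is smooth here and v(x) = u'(x) = -2 pointwise, so the identity holds for every test function. Hence v is the weak derivative of u.


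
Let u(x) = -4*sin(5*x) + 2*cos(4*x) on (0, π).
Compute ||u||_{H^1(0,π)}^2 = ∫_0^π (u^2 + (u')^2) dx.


||u||_{H^1(0,π)}^2 = -2720/9 + 242*π

u'(x) = -8*sin(4*x) - 20*cos(5*x).
Expand u² and (u')² and integrate term by term on (0, π), using: for integers n ≥ 1, ∫_0^π sin²(nx) dx = ∫_0^π cos²(nx) dx = π/2; for n ≠ n', ∫_0^π sin(nx)sin(n'x) dx = ∫_0^π cos(nx)cos(n'x) dx = 0; and by product-to-sum, ∫_0^π sin(nx)cos(n'x) dx = ½∫_0^π [sin((n+n')x) + sin((n−n')x)] dx, which is 0 when n+n' is even and 2n/(n²−n'²) when n+n' is odd (it need not vanish on (0, π)).
  u² squared terms: (-4)²·∫sin(5x)² dx = 16·π/2 = 8*π;  (2)²·∫cos(4x)² dx = 4·π/2 = 2*π.
  u² cross terms: 2·(-4)·(2)·∫sin(5x)·cos(4x) dx = -16·(10/9) = -160/9.
  So ∫_0^π u² dx = 8*π + 2*π − 160/9 = -160/9 + 10*π.
  (u')² squared terms: (-20)²·∫cos(5x)² dx = 400·π/2 = 200*π;  (-8)²·∫sin(4x)² dx = 64·π/2 = 32*π.
  (u')² cross terms: 2·(-20)·(-8)·∫cos(5x)·sin(4x) dx = 320·(-8/9) = -2560/9.
  So ∫_0^π (u')² dx = 200*π + 32*π − 2560/9 = -2560/9 + 232*π.
||u||_{H^1}^2 = (-160/9 + 10*π) + (-2560/9 + 232*π) = -2720/9 + 242*π.


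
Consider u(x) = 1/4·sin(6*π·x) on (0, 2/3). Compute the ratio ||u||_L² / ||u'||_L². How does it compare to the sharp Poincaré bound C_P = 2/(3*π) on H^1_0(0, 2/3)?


||u||_L² / ||u'||_L² = 1/(6*π) < C_P = 2/(3*π).

u(x) = 1/4·sin(6*π·x), so u'(x) = 3*π*cos(6*π*x)/2.
Writing u(x) = A·sin(kπx/L) with A = 1/4 and k = 4, use ∫_0^L sin²(kπx/L) dx = L/2 and ∫_0^L cos²(kπx/L) dx = L/2.
u² = 1/16·sin²(6*π·x) and (u')² = 9*π^2/4·cos²(6*π·x), and each of sin², cos² integrates to L/2 = 1/3 over (0, 2/3).
∫_0^2/3 u² dx = 1/48, so ||u||_L² = sqrt(3)/12.
∫_0^2/3 (u')² dx = 3*π^2/4, so ||u'||_L² = sqrt(3)*π/2.
Ratio ||u||_L² / ||u'||_L² = 1/(6*π).
Sharp Poincaré constant on H^1_0(0, 2/3) is C_P = L/π = 2/(3*π), achieved by sin(3*π/2·x).
This is the k = 4 harmonic; the ratio L/(kπ) is strictly less than C_P = L/π, consistent with the sharp inequality ||u||_L² ≤ C_P ||u'||_L².


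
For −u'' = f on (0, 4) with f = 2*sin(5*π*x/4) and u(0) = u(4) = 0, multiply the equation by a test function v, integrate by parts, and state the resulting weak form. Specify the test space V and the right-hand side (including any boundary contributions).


V = H^1_0(0, 4) (so v(0) = v(4) = 0); weak form: ∫_0^4 u'v' dx = ∫_0^4 (2*sin(5*π*x/4)) v dx for all v ∈ V.

Multiply both sides by a test function v and integrate from 0 to 4:
  ∫_0^4 −u''(x) v(x) dx = ∫_0^4 f(x) v(x) dx.
Integrate the LHS by parts once:
  ∫_0^4 −u'' v dx = −[u'(x) v(x)]_0^4 + ∫_0^4 u'(x) v'(x) dx.
Thus ∫_0^4 u'(x) v'(x) dx = ∫_0^4 f(x) v(x) dx + [u'(x) v(x)]_0^4.
Choose V so that boundary terms are either known or forced to vanish.
u is Dirichlet: u(0) = u(4) = 0. Let V = H^1_0(0, 4); then v(0) = v(4) = 0, and [u' v]_0^4 = 0.
Weak formulation: find u (satisfying any essential BC) such that ∫_0^4 u'(x) v'(x) dx = ∫_0^4 f v dx for all v ∈ V.
Substituting f(x) = 2*sin(5*π*x/4), the right-hand side is ∫_0^4 (2*sin(5*π*x/4)) v dx.


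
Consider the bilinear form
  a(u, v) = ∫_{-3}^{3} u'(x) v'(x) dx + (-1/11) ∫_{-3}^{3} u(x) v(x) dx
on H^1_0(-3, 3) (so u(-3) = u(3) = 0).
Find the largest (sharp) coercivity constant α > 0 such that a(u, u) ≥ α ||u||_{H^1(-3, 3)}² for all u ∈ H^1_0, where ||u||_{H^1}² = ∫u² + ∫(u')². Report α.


α = (-36/11 + π^2)/(π^2 + 36)

Coercivity of a(·,·) on H^1_0(-3, 3) means a(u, u) ≥ α ||u||_{H^1}² for every u ∈ H^1_0.
The interval has length L = 6, and Poincaré/coercivity depend only on L. Here a(u, u) = ∫(u')² + (-1/11)·∫u².
Here c = -1/11 < 0 with |c| < (π/L)² = π^2/36, so coercivity still holds. The condition a(u,u) ≥ α||u||_{H^1}² reads (1−α)∫(u')² ≥ (α−c)∫u². Any admissible α is ≤ 1 (rapidly oscillating u have ∫u²/∫(u')² → 0), and α = 1 would force 0 ≥ (1−c)∫u², impossible since c < 1; so 1−α > 0. By the sharp Poincaré inequality on H^1_0 of an interval of length L, ∫(u')² ≥ (π/L)²∫u² with equality for the first sine mode sin(π(x−x₀)/L) (x₀ the left endpoint), so the inequality holds for all u iff (1−α)(π/L)² ≥ α − c, i.e. α ≤ ((π/L)² + c)/((π/L)² + 1) = (1 + c(L/π)²)/(1 + (L/π)²). (Direct route, valid since c ≤ 0: Poincaré gives c∫u² ≥ c(L/π)²∫(u')², so a(u,u) ≥ (1 + c(L/π)²)∫(u')², while ||u||_{H^1}² ≤ (1 + (L/π)²)∫(u')²; dividing yields the same α.) With (π/L)² = π^2/36 and c = -1/11, the largest admissible constant is α = ((π/L)² + c)/((π/L)² + 1).
Simplifying, α = (-36/11 + π^2)/(π^2 + 36).


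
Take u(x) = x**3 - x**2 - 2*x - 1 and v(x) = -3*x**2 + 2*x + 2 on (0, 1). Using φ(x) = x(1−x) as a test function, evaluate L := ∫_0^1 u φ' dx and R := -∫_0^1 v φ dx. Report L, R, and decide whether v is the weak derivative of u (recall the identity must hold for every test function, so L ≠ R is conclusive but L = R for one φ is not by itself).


LHS = 7/20, RHS = -7/20. No, v is not the weak derivative of u.

u(x) = x**3 - x**2 - 2*x - 1, classical derivative u'(x) = 3*x**2 - 2*x - 2.
φ(x) = x(1−x), so φ'(x) = 1 - 2*x.
Note φ(0) = φ(1) = 0, so the boundary term u·φ vanishes.
LHS = ∫_0^1 u(x) φ'(x) dx = ∫_0^1 (-2*x^4 + 3*x^3 + 3*x^2 - 1) dx. Term by term:
  ∫_0^1 -2*x^4 dx = -2/5;  ∫_0^1 3*x^3 dx = 3/4;  ∫_0^1 3*x^2 dx = 1;
  ∫_0^1 -1 dx = -1.
Sum: -2/5 + 3/4 + 1 − 1 = 7/20.
So LHS = 7/20.
∫_0^1 v(x) φ(x) dx = ∫_0^1 (3*x^4 - 5*x^3 + 2*x) dx. Term by term:
  ∫_0^1 3*x^4 dx = 3/5;  ∫_0^1 -5*x^3 dx = -5/4;  ∫_0^1 2*x dx = 1.
Sum: 3/5 − 5/4 + 1 = 7/20.
So RHS = -∫_0^1 v(x) φ(x) dx = -7/20.
LHS − RHS = 7/10 ≠ 0, so the identity fails.
(For a valid weak derivative the identity must hold for EVERY test function, in particular this one. The failure shows v is NOT the weak derivative of u.)
Correct weak derivative would be u'(x) = 3*x**2 - 2*x - 2.
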